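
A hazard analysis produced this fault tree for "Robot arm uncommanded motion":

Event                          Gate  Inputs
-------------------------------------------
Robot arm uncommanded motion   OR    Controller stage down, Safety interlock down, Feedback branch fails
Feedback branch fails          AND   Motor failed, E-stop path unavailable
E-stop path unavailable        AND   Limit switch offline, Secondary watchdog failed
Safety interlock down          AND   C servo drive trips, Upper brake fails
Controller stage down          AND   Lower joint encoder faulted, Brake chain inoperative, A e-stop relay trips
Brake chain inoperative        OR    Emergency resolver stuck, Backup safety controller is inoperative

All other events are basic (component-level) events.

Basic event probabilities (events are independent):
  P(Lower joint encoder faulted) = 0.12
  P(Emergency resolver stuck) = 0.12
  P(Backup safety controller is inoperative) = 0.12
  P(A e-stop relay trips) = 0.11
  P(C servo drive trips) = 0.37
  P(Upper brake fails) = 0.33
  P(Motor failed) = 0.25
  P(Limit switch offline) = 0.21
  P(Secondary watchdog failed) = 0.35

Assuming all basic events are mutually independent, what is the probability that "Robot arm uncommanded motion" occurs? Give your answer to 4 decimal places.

0.1408

P(Brake chain inoperative) [OR] = 1 − (1−0.12) × (1−0.12) = 0.225600
P(Controller stage down) [AND] = 0.12 × 0.225600 × 0.11 = 0.002978
P(Safety interlock down) [AND] = 0.37 × 0.33 = 0.122100
P(E-stop path unavailable) [AND] = 0.21 × 0.35 = 0.073500
P(Feedback branch fails) [AND] = 0.25 × 0.073500 = 0.018375
P(Robot arm uncommanded motion) [OR] = 1 − (1−0.002978) × (1−0.122100) × (1−0.018375) = 0.140798
Rounded to 4 decimal places: P(Robot arm uncommanded motion) ≈ 0.1408.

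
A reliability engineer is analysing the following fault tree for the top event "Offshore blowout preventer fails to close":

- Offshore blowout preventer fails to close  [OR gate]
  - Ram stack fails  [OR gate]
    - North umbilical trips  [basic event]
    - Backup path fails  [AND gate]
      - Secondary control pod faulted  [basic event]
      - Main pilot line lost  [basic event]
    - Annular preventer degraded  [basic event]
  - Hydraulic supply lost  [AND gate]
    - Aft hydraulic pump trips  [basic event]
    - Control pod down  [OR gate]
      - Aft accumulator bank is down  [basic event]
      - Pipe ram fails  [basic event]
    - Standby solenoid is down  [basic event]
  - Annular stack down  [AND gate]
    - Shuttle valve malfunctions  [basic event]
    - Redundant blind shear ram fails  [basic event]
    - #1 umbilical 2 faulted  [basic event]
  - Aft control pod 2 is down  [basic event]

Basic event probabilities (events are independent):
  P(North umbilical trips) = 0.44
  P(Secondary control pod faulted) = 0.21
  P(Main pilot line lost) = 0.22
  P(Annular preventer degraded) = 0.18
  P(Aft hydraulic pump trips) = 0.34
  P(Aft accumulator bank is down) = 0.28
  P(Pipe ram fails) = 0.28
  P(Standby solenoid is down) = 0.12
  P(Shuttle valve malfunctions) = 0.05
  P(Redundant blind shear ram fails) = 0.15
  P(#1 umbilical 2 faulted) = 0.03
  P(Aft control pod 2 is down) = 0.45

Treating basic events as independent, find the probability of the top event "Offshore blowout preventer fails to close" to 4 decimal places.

0.7639

P(Backup path fails) [AND] = 0.21 × 0.22 = 0.046200
P(Ram stack fails) [OR] = 1 − (1−0.44) × (1−0.046200) × (1−0.18) = 0.562015
P(Control pod down) [OR] = 1 − (1−0.28) × (1−0.28) = 0.481600
P(Hydraulic supply lost) [AND] = 0.34 × 0.481600 × 0.12 = 0.019649
P(Annular stack down) [AND] = 0.05 × 0.15 × 0.03 = 0.000225
P(Offshore blowout preventer fails to close) [OR] = 1 − (1−0.562015) × (1−0.019649) × (1−0.000225) × (1−0.45) = 0.763895
Rounded to 4 decimal places: P(Offshore blowout preventer fails to close) ≈ 0.7639.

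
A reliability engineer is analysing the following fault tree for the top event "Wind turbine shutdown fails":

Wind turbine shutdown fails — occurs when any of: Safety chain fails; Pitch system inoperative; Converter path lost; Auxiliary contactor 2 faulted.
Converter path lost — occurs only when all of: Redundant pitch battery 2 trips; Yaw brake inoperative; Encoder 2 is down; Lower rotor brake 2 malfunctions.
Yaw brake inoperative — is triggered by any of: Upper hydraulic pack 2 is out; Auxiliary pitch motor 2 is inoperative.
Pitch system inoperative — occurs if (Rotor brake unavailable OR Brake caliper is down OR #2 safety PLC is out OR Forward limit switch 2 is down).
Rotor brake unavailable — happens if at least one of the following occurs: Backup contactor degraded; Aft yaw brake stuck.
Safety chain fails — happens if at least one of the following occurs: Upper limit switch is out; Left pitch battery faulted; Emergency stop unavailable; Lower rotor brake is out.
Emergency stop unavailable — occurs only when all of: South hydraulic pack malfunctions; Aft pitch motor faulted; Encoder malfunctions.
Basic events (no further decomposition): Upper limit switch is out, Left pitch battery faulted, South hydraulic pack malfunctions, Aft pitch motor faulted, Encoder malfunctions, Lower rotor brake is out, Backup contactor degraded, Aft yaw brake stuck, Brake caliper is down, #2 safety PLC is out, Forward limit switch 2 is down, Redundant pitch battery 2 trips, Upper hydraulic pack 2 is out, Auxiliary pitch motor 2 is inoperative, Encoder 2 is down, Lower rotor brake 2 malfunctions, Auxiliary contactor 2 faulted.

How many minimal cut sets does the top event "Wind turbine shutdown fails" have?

Emergency stop unavailable [AND]: one cut set from each child combined → 1 × 1 × 1 = 1 cut set(s).
Safety chain fails [OR]: union of children's cut sets → 4 cut set(s).
Rotor brake unavailable [OR]: union of children's cut sets → 2 cut set(s).
Pitch system inoperative [OR]: union of children's cut sets → 5 cut set(s).
Yaw brake inoperative [OR]: union of children's cut sets → 2 cut set(s).
Converter path lost [AND]: one cut set from each child combined → 1 × 2 × 1 × 1 = 2 cut set(s).
Wind turbine shutdown fails [OR]: union of children's cut sets → 12 cut set(s).

12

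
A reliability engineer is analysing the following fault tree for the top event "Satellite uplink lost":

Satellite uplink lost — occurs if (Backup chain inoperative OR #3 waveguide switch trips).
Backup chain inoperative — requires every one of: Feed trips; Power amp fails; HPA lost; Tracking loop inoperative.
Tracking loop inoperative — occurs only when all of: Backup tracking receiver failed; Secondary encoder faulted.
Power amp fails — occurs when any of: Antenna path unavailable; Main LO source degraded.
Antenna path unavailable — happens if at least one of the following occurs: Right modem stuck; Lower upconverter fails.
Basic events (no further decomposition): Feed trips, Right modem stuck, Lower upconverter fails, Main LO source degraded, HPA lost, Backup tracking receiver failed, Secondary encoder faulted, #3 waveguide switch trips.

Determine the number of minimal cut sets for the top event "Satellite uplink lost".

Antenna path unavailable [OR]: union of children's cut sets → 2 cut set(s).
Power amp fails [OR]: union of children's cut sets → 3 cut set(s).
Tracking loop inoperative [AND]: one cut set from each child combined → 1 × 1 = 1 cut set(s).
Backup chain inoperative [AND]: one cut set from each child combined → 1 × 3 × 1 × 1 = 3 cut set(s).
Satellite uplink lost [OR]: union of children's cut sets → 4 cut set(s).
Minimal cut sets: {Backup tracking receiver failed, Feed trips, HPA lost, Right modem stuck, Secondary encoder faulted}; {Backup tracking receiver failed, Feed trips, HPA lost, Lower upconverter fails, Secondary encoder faulted}; {Backup tracking receiver failed, Feed trips, HPA lost, Main LO source degraded, Secondary encoder faulted}; {#3 waveguide switch trips}.

4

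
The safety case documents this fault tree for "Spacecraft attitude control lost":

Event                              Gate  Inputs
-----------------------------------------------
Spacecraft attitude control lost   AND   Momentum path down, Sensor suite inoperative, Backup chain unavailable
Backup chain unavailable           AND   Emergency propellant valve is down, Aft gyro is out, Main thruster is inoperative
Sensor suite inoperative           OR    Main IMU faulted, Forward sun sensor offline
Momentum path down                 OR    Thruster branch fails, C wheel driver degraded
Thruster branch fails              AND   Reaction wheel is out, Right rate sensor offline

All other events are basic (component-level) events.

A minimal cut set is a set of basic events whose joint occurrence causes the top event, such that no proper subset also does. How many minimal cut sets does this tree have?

4

Thruster branch fails [AND]: one cut set from each child combined → 1 × 1 = 1 cut set(s).
Momentum path down [OR]: union of children's cut sets → 2 cut set(s).
Sensor suite inoperative [OR]: union of children's cut sets → 2 cut set(s).
Backup chain unavailable [AND]: one cut set from each child combined → 1 × 1 × 1 = 1 cut set(s).
Spacecraft attitude control lost [AND]: one cut set from each child combined → 2 × 2 × 1 = 4 cut set(s).
Minimal cut sets: {Aft gyro is out, Emergency propellant valve is down, Main IMU faulted, Main thruster is inoperative, Reaction wheel is out, Right rate sensor offline}; {Aft gyro is out, Emergency propellant valve is down, Forward sun sensor offline, Main thruster is inoperative, Reaction wheel is out, Right rate sensor offline}; {Aft gyro is out, C wheel driver degraded, Emergency propellant valve is down, Main IMU faulted, Main thruster is inoperative}; {Aft gyro is out, C wheel driver degraded, Emergency propellant valve is down, Forward sun sensor offline, Main thruster is inoperative}.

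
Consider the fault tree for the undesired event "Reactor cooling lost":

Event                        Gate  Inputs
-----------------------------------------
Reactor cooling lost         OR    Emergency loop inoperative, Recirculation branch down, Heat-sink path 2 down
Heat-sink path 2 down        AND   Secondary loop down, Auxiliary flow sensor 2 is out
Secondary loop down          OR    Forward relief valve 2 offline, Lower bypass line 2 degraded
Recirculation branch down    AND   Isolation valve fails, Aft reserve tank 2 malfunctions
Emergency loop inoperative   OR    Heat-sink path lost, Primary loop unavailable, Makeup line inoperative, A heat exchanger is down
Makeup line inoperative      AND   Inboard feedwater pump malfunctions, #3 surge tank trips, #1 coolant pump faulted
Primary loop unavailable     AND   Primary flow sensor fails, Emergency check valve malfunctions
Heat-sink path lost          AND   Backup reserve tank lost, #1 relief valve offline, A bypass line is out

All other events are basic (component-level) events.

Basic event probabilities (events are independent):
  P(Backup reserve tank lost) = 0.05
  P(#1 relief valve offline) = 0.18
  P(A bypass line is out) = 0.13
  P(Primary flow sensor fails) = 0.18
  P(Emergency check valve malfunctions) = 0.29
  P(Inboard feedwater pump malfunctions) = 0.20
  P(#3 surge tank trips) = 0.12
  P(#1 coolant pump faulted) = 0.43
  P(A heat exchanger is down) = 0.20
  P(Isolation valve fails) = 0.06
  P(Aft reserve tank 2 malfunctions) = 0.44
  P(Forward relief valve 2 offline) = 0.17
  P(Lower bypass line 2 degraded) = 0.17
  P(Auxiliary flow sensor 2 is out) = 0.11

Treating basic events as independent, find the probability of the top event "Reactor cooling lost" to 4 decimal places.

0.2952

P(Heat-sink path lost) [AND] = 0.05 × 0.18 × 0.13 = 0.001170
P(Primary loop unavailable) [AND] = 0.18 × 0.29 = 0.052200
P(Makeup line inoperative) [AND] = 0.20 × 0.12 × 0.43 = 0.010320
P(Emergency loop inoperative) [OR] = 1 − (1−0.001170) × (1−0.052200) × (1−0.010320) × (1−0.20) = 0.250463
P(Recirculation branch down) [AND] = 0.06 × 0.44 = 0.026400
P(Secondary loop down) [OR] = 1 − (1−0.17) × (1−0.17) = 0.311100
P(Heat-sink path 2 down) [AND] = 0.311100 × 0.11 = 0.034221
P(Reactor cooling lost) [OR] = 1 − (1−0.250463) × (1−0.026400) × (1−0.034221) = 0.295224
Rounded to 4 decimal places: P(Reactor cooling lost) ≈ 0.2952.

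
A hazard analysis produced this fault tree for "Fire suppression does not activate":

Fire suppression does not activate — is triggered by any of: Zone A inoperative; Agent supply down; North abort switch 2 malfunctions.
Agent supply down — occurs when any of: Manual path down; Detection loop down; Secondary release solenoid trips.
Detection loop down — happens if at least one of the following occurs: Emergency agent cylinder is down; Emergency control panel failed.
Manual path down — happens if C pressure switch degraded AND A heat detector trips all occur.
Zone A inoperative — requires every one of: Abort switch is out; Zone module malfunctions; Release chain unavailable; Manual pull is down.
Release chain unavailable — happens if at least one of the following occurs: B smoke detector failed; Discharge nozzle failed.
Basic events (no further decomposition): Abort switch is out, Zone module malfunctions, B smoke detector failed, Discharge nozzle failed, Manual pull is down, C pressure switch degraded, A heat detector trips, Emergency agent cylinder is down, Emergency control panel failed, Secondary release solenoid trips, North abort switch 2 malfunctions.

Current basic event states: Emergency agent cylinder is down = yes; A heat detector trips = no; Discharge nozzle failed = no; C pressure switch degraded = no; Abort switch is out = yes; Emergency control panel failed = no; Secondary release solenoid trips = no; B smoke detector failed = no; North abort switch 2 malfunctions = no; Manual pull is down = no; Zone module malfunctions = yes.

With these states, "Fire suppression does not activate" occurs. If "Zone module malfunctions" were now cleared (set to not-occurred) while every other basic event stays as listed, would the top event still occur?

Counterfactual: set "Zone module malfunctions" to not occurred.
Release chain unavailable [OR]: B smoke detector failed=not, Discharge nozzle failed=not → no input occurs → does not occur.
Zone A inoperative [AND]: Abort switch is out=occurs, Zone module malfunctions=not, Release chain unavailable=not, Manual pull is down=not → not all inputs occur → does not occur.
Manual path down [AND]: C pressure switch degraded=not, A heat detector trips=not → not all inputs occur → does not occur.
Detection loop down [OR]: Emergency agent cylinder is down=occurs, Emergency control panel failed=not → at least one input occurs → occurs.
Agent supply down [OR]: Manual path down=not, Detection loop down=occurs, Secondary release solenoid trips=not → at least one input occurs → occurs.
Fire suppression does not activate [OR]: Zone A inoperative=not, Agent supply down=occurs, North abort switch 2 malfunctions=not → at least one input occurs → occurs.

Yes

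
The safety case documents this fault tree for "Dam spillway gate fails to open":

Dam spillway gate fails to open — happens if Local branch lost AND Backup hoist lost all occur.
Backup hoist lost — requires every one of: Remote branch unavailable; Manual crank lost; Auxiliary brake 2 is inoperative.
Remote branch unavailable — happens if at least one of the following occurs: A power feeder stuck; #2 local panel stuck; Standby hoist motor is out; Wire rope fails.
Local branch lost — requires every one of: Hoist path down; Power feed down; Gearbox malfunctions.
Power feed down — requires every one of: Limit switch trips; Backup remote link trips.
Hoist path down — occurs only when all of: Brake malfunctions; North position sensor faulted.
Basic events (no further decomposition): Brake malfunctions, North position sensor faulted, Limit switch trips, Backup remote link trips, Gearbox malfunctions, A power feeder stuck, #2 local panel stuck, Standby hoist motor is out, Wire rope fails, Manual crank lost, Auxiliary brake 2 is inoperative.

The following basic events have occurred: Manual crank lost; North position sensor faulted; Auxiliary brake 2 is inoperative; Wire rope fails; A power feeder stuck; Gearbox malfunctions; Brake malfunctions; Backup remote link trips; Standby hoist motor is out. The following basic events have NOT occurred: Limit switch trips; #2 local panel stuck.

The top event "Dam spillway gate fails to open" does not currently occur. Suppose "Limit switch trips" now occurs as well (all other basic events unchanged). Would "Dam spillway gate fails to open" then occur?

Yes

Counterfactual: set "Limit switch trips" to occurred.
Hoist path down [AND]: Brake malfunctions=occurs, North position sensor faulted=occurs → all inputs occur → occurs.
Power feed down [AND]: Limit switch trips=occurs, Backup remote link trips=occurs → all inputs occur → occurs.
Local branch lost [AND]: Hoist path down=occurs, Power feed down=occurs, Gearbox malfunctions=occurs → all inputs occur → occurs.
Remote branch unavailable [OR]: A power feeder stuck=occurs, #2 local panel stuck=not, Standby hoist motor is out=occurs, Wire rope fails=occurs → at least one input occurs → occurs.
Backup hoist lost [AND]: Remote branch unavailable=occurs, Manual crank lost=occurs, Auxiliary brake 2 is inoperative=occurs → all inputs occur → occurs.
Dam spillway gate fails to open [AND]: Local branch lost=occurs, Backup hoist lost=occurs → all inputs occur → occurs.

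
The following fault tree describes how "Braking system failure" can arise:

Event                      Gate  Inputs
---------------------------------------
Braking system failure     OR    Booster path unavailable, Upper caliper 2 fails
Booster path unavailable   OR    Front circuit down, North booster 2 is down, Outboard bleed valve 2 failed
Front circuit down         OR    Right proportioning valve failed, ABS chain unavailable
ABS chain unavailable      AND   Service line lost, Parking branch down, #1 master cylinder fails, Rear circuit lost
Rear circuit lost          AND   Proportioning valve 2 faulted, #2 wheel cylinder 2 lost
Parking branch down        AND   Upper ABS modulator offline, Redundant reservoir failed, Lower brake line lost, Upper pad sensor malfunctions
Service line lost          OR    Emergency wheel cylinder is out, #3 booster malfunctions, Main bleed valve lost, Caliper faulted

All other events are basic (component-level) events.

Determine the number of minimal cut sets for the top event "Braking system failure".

8

Service line lost [OR]: union of children's cut sets → 4 cut set(s).
Parking branch down [AND]: one cut set from each child combined → 1 × 1 × 1 × 1 = 1 cut set(s).
Rear circuit lost [AND]: one cut set from each child combined → 1 × 1 = 1 cut set(s).
ABS chain unavailable [AND]: one cut set from each child combined → 4 × 1 × 1 × 1 = 4 cut set(s).
Front circuit down [OR]: union of children's cut sets → 5 cut set(s).
Booster path unavailable [OR]: union of children's cut sets → 7 cut set(s).
Braking system failure [OR]: union of children's cut sets → 8 cut set(s).
Minimal cut sets: {Right proportioning valve failed}; {#1 master cylinder fails, #2 wheel cylinder 2 lost, Emergency wheel cylinder is out, Lower brake line lost, Proportioning valve 2 faulted, Redundant reservoir failed, Upper ABS modulator offline, Upper pad sensor malfunctions}; {#1 master cylinder fails, #2 wheel cylinder 2 lost, #3 booster malfunctions, Lower brake line lost, Proportioning valve 2 faulted, Redundant reservoir failed, Upper ABS modulator offline, Upper pad sensor malfunctions}; {#1 master cylinder fails, #2 wheel cylinder 2 lost, Lower brake line lost, Main bleed valve lost, Proportioning valve 2 faulted, Redundant reservoir failed, Upper ABS modulator offline, Upper pad sensor malfunctions}; {#1 master cylinder fails, #2 wheel cylinder 2 lost, Caliper faulted, Lower brake line lost, Proportioning valve 2 faulted, Redundant reservoir failed, Upper ABS modulator offline, Upper pad sensor malfunctions}; {North booster 2 is down}; {Outboard bleed valve 2 failed}; {Upper caliper 2 fails}.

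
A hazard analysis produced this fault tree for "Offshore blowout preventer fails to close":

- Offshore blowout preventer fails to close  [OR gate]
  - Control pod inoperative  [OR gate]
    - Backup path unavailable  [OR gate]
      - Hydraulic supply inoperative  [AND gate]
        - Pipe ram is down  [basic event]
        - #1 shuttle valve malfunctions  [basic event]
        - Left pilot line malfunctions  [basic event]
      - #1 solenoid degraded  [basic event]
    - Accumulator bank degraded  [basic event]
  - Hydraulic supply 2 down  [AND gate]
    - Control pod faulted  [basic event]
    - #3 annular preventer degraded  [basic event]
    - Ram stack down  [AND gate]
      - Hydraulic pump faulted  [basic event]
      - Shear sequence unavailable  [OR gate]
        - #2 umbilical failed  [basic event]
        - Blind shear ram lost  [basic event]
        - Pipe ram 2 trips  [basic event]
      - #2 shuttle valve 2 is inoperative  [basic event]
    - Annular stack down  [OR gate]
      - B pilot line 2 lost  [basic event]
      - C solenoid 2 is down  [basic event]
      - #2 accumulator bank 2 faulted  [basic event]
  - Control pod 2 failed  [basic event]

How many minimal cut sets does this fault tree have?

13

Hydraulic supply inoperative [AND]: one cut set from each child combined → 1 × 1 × 1 = 1 cut set(s).
Backup path unavailable [OR]: union of children's cut sets → 2 cut set(s).
Control pod inoperative [OR]: union of children's cut sets → 3 cut set(s).
Shear sequence unavailable [OR]: union of children's cut sets → 3 cut set(s).
Ram stack down [AND]: one cut set from each child combined → 1 × 3 × 1 = 3 cut set(s).
Annular stack down [OR]: union of children's cut sets → 3 cut set(s).
Hydraulic supply 2 down [AND]: one cut set from each child combined → 1 × 1 × 3 × 3 = 9 cut set(s).
Offshore blowout preventer fails to close [OR]: union of children's cut sets → 13 cut set(s).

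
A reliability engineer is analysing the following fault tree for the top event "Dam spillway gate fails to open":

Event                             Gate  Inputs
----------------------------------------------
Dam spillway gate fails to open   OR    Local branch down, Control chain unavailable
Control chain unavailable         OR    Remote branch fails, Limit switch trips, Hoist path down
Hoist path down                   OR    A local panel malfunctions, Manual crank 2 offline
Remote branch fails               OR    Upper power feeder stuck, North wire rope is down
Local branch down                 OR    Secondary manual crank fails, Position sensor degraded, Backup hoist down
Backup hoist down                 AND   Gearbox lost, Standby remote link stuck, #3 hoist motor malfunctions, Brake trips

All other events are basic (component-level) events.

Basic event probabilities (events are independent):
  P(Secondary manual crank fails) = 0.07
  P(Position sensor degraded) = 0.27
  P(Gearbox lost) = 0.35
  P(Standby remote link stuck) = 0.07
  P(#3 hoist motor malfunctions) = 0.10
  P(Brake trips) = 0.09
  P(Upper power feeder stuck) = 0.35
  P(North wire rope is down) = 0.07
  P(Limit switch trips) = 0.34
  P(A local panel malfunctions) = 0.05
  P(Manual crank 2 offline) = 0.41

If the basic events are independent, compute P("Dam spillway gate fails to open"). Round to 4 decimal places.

P(Backup hoist down) [AND] = 0.35 × 0.07 × 0.10 × 0.09 = 0.000221
P(Local branch down) [OR] = 1 − (1−0.07) × (1−0.27) × (1−0.000221) = 0.321250
P(Remote branch fails) [OR] = 1 − (1−0.35) × (1−0.07) = 0.395500
P(Hoist path down) [OR] = 1 − (1−0.05) × (1−0.41) = 0.439500
P(Control chain unavailable) [OR] = 1 − (1−0.395500) × (1−0.34) × (1−0.439500) = 0.776377
P(Dam spillway gate fails to open) [OR] = 1 − (1−0.321250) × (1−0.776377) = 0.848216
Rounded to 4 decimal places: P(Dam spillway gate fails to open) ≈ 0.8482.

0.8482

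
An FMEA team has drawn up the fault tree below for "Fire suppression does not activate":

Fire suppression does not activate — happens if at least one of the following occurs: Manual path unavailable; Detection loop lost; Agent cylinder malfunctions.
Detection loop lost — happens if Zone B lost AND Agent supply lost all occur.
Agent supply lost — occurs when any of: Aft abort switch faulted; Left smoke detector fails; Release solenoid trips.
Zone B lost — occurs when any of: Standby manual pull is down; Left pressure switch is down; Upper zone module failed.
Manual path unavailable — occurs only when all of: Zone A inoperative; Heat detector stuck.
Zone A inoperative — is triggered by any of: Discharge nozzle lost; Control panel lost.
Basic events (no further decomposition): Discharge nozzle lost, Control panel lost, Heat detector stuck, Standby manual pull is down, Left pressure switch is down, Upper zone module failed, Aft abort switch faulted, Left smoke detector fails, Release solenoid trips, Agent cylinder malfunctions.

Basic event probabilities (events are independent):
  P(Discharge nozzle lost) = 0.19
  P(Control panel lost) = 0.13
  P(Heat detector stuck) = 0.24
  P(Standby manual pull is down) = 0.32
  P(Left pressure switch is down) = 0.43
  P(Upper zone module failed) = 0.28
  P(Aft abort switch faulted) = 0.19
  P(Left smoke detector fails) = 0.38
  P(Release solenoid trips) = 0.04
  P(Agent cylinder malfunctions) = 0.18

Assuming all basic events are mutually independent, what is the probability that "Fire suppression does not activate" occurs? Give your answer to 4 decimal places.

0.5226

P(Zone A inoperative) [OR] = 1 − (1−0.19) × (1−0.13) = 0.295300
P(Manual path unavailable) [AND] = 0.295300 × 0.24 = 0.070872
P(Zone B lost) [OR] = 1 − (1−0.32) × (1−0.43) × (1−0.28) = 0.720928
P(Agent supply lost) [OR] = 1 − (1−0.19) × (1−0.38) × (1−0.04) = 0.517888
P(Detection loop lost) [AND] = 0.720928 × 0.517888 = 0.373360
P(Fire suppression does not activate) [OR] = 1 − (1−0.070872) × (1−0.373360) × (1−0.18) = 0.522572
Rounded to 4 decimal places: P(Fire suppression does not activate) ≈ 0.5226.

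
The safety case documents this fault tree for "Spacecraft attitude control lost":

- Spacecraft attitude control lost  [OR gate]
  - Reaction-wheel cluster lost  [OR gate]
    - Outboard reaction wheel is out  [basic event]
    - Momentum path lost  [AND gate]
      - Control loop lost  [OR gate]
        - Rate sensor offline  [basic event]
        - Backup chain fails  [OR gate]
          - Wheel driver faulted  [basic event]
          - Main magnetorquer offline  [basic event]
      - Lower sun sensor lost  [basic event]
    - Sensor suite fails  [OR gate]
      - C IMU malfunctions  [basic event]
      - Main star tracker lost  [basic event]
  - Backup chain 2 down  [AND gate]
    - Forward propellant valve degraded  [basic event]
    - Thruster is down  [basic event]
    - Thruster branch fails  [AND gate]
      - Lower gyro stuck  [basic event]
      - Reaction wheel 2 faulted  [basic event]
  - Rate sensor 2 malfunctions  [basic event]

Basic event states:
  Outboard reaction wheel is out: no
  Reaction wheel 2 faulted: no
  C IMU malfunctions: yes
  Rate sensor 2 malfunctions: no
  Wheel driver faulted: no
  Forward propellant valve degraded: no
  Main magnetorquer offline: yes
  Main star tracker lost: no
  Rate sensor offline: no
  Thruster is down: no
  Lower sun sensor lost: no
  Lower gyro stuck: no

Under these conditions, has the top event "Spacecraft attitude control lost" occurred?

Yes

Backup chain fails [OR]: Wheel driver faulted=not, Main magnetorquer offline=occurs → at least one input occurs → occurs.
Control loop lost [OR]: Rate sensor offline=not, Backup chain fails=occurs → at least one input occurs → occurs.
Momentum path lost [AND]: Control loop lost=occurs, Lower sun sensor lost=not → not all inputs occur → does not occur.
Sensor suite fails [OR]: C IMU malfunctions=occurs, Main star tracker lost=not → at least one input occurs → occurs.
Reaction-wheel cluster lost [OR]: Outboard reaction wheel is out=not, Momentum path lost=not, Sensor suite fails=occurs → at least one input occurs → occurs.
Thruster branch fails [AND]: Lower gyro stuck=not, Reaction wheel 2 faulted=not → not all inputs occur → does not occur.
Backup chain 2 down [AND]: Forward propellant valve degraded=not, Thruster is down=not, Thruster branch fails=not → not all inputs occur → does not occur.
Spacecraft attitude control lost [OR]: Reaction-wheel cluster lost=occurs, Backup chain 2 down=not, Rate sensor 2 malfunctions=not → at least one input occurs → occurs.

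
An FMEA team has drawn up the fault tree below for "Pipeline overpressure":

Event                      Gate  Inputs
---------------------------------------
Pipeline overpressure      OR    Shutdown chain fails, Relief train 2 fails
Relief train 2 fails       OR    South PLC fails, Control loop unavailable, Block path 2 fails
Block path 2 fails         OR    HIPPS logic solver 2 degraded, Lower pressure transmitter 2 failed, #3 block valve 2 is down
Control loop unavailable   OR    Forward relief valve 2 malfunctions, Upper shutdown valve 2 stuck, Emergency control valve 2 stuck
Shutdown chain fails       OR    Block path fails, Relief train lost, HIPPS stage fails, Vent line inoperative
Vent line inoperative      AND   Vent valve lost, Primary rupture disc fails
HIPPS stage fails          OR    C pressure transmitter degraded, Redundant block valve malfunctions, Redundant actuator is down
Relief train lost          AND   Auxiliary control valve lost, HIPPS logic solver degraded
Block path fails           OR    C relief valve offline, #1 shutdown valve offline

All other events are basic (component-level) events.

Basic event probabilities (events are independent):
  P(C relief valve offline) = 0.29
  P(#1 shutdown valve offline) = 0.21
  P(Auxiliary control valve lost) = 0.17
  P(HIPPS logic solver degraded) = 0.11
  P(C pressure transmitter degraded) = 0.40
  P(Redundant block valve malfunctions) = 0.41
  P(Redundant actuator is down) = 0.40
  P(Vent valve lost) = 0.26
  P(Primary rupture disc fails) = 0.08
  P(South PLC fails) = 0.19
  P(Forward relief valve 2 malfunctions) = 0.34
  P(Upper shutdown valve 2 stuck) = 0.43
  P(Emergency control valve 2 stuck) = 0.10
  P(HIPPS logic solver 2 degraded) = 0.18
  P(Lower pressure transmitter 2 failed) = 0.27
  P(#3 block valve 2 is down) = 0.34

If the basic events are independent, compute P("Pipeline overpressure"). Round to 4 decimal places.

P(Block path fails) [OR] = 1 − (1−0.29) × (1−0.21) = 0.439100
P(Relief train lost) [AND] = 0.17 × 0.11 = 0.018700
P(HIPPS stage fails) [OR] = 1 − (1−0.40) × (1−0.41) × (1−0.40) = 0.787600
P(Vent line inoperative) [AND] = 0.26 × 0.08 = 0.020800
P(Shutdown chain fails) [OR] = 1 − (1−0.439100) × (1−0.018700) × (1−0.787600) × (1−0.020800) = 0.885524
P(Control loop unavailable) [OR] = 1 − (1−0.34) × (1−0.43) × (1−0.10) = 0.661420
P(Block path 2 fails) [OR] = 1 − (1−0.18) × (1−0.27) × (1−0.34) = 0.604924
P(Relief train 2 fails) [OR] = 1 − (1−0.19) × (1−0.661420) × (1−0.604924) = 0.891650
P(Pipeline overpressure) [OR] = 1 − (1−0.885524) × (1−0.891650) = 0.987597
Rounded to 4 decimal places: P(Pipeline overpressure) ≈ 0.9876.

0.9876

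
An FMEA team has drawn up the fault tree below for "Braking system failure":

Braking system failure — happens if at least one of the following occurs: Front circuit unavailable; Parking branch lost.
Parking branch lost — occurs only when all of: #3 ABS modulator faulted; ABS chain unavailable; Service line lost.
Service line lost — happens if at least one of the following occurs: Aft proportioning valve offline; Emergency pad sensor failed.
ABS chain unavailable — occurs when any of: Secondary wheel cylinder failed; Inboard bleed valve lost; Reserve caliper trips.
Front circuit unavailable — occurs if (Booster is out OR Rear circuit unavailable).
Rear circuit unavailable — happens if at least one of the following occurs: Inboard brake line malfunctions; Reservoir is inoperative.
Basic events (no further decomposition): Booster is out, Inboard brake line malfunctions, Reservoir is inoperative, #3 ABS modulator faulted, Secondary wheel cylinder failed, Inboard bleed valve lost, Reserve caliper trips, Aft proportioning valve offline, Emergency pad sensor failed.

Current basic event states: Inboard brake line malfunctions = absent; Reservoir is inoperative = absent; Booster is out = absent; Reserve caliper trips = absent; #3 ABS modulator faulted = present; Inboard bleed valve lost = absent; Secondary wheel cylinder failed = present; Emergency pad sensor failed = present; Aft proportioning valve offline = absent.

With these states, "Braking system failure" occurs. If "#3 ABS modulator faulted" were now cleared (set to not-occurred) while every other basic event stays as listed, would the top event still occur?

No

Counterfactual: set "#3 ABS modulator faulted" to not occurred.
Rear circuit unavailable [OR]: Inboard brake line malfunctions=not, Reservoir is inoperative=not → no input occurs → does not occur.
Front circuit unavailable [OR]: Booster is out=not, Rear circuit unavailable=not → no input occurs → does not occur.
ABS chain unavailable [OR]: Secondary wheel cylinder failed=occurs, Inboard bleed valve lost=not, Reserve caliper trips=not → at least one input occurs → occurs.
Service line lost [OR]: Aft proportioning valve offline=not, Emergency pad sensor failed=occurs → at least one input occurs → occurs.
Parking branch lost [AND]: #3 ABS modulator faulted=not, ABS chain unavailable=occurs, Service line lost=occurs → not all inputs occur → does not occur.
Braking system failure [OR]: Front circuit unavailable=not, Parking branch lost=not → no input occurs → does not occur.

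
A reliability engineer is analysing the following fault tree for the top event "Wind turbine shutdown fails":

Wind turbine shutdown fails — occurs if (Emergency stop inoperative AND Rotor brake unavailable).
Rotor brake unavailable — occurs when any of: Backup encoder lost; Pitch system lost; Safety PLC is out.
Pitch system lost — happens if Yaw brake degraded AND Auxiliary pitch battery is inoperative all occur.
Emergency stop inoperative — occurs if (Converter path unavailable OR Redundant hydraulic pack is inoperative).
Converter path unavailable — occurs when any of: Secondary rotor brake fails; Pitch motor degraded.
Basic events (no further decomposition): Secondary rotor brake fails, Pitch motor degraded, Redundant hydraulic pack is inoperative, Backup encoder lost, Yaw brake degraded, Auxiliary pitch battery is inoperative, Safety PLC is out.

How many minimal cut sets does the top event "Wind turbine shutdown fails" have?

9

Converter path unavailable [OR]: union of children's cut sets → 2 cut set(s).
Emergency stop inoperative [OR]: union of children's cut sets → 3 cut set(s).
Pitch system lost [AND]: one cut set from each child combined → 1 × 1 = 1 cut set(s).
Rotor brake unavailable [OR]: union of children's cut sets → 3 cut set(s).
Wind turbine shutdown fails [AND]: one cut set from each child combined → 3 × 3 = 9 cut set(s).
Minimal cut sets: {Backup encoder lost, Secondary rotor brake fails}; {Auxiliary pitch battery is inoperative, Secondary rotor brake fails, Yaw brake degraded}; {Safety PLC is out, Secondary rotor brake fails}; {Backup encoder lost, Pitch motor degraded}; {Auxiliary pitch battery is inoperative, Pitch motor degraded, Yaw brake degraded}; {Pitch motor degraded, Safety PLC is out}; {Backup encoder lost, Redundant hydraulic pack is inoperative}; {Auxiliary pitch battery is inoperative, Redundant hydraulic pack is inoperative, Yaw brake degraded}; {Redundant hydraulic pack is inoperative, Safety PLC is out}.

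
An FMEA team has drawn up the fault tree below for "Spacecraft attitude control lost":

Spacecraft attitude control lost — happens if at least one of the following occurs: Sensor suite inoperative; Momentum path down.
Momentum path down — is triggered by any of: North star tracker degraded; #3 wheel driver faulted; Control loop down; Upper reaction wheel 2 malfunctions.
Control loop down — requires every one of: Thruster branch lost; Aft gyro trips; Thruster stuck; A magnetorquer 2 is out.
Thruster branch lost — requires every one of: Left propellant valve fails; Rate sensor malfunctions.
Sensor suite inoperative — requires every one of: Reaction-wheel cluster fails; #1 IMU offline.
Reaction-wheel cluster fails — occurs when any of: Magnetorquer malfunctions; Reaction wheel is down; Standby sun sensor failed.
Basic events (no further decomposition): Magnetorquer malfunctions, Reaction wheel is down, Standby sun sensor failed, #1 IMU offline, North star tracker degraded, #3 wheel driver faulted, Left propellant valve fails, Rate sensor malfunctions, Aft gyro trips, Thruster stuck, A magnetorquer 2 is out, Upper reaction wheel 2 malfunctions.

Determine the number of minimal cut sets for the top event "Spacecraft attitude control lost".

7

Reaction-wheel cluster fails [OR]: union of children's cut sets → 3 cut set(s).
Sensor suite inoperative [AND]: one cut set from each child combined → 3 × 1 = 3 cut set(s).
Thruster branch lost [AND]: one cut set from each child combined → 1 × 1 = 1 cut set(s).
Control loop down [AND]: one cut set from each child combined → 1 × 1 × 1 × 1 = 1 cut set(s).
Momentum path down [OR]: union of children's cut sets → 4 cut set(s).
Spacecraft attitude control lost [OR]: union of children's cut sets → 7 cut set(s).
Minimal cut sets: {#1 IMU offline, Magnetorquer malfunctions}; {#1 IMU offline, Reaction wheel is down}; {#1 IMU offline, Standby sun sensor failed}; {North star tracker degraded}; {#3 wheel driver faulted}; {A magnetorquer 2 is out, Aft gyro trips, Left propellant valve fails, Rate sensor malfunctions, Thruster stuck}; {Upper reaction wheel 2 malfunctions}.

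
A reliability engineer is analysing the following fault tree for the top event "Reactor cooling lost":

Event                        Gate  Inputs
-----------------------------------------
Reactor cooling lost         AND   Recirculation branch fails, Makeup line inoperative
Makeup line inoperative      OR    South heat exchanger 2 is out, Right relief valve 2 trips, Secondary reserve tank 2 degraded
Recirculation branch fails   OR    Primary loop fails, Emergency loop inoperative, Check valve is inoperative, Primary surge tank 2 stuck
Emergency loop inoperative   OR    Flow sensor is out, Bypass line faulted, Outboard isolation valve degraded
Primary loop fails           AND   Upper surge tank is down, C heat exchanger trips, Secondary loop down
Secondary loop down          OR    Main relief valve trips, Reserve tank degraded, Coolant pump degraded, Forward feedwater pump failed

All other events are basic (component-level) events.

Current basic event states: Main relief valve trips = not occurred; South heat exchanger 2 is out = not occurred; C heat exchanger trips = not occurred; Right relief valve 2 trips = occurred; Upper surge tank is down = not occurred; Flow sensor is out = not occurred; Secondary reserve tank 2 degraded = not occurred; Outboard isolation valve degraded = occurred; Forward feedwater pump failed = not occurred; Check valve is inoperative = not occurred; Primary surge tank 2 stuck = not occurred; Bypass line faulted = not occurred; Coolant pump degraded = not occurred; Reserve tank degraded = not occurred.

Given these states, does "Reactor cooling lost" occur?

Yes

Secondary loop down [OR]: Main relief valve trips=not, Reserve tank degraded=not, Coolant pump degraded=not, Forward feedwater pump failed=not → no input occurs → does not occur.
Primary loop fails [AND]: Upper surge tank is down=not, C heat exchanger trips=not, Secondary loop down=not → not all inputs occur → does not occur.
Emergency loop inoperative [OR]: Flow sensor is out=not, Bypass line faulted=not, Outboard isolation valve degraded=occurs → at least one input occurs → occurs.
Recirculation branch fails [OR]: Primary loop fails=not, Emergency loop inoperative=occurs, Check valve is inoperative=not, Primary surge tank 2 stuck=not → at least one input occurs → occurs.
Makeup line inoperative [OR]: South heat exchanger 2 is out=not, Right relief valve 2 trips=occurs, Secondary reserve tank 2 degraded=not → at least one input occurs → occurs.
Reactor cooling lost [AND]: Recirculation branch fails=occurs, Makeup line inoperative=occurs → all inputs occur → occurs.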